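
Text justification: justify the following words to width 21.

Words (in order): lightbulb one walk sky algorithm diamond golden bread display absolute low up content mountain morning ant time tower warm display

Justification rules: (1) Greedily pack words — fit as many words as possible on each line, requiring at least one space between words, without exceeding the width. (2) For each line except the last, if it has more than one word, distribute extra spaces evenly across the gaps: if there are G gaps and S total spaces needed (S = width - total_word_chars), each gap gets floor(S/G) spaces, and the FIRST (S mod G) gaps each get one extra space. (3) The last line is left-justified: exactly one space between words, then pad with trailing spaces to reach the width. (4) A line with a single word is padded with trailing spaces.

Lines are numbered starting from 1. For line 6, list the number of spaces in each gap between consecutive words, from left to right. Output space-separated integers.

Line 1: ['lightbulb', 'one', 'walk'] (min_width=18, slack=3)
Line 2: ['sky', 'algorithm', 'diamond'] (min_width=21, slack=0)
Line 3: ['golden', 'bread', 'display'] (min_width=20, slack=1)
Line 4: ['absolute', 'low', 'up'] (min_width=15, slack=6)
Line 5: ['content', 'mountain'] (min_width=16, slack=5)
Line 6: ['morning', 'ant', 'time'] (min_width=16, slack=5)
Line 7: ['tower', 'warm', 'display'] (min_width=18, slack=3)

Answer: 4 3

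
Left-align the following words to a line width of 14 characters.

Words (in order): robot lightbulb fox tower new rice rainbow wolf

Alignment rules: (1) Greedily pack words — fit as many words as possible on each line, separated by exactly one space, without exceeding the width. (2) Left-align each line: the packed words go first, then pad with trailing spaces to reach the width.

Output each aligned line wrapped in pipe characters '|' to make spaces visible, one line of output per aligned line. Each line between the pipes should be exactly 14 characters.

Answer: |robot         |
|lightbulb fox |
|tower new rice|
|rainbow wolf  |

Derivation:
Line 1: ['robot'] (min_width=5, slack=9)
Line 2: ['lightbulb', 'fox'] (min_width=13, slack=1)
Line 3: ['tower', 'new', 'rice'] (min_width=14, slack=0)
Line 4: ['rainbow', 'wolf'] (min_width=12, slack=2)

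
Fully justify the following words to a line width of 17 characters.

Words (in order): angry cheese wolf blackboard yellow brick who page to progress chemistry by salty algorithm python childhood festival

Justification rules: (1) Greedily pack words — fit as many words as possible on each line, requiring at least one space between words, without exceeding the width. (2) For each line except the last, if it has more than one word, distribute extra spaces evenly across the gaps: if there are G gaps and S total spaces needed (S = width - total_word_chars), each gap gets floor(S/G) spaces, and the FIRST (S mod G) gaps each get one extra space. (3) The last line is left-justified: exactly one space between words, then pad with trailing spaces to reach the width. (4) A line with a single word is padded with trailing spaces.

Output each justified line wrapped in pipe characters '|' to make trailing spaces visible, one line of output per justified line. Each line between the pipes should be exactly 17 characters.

Line 1: ['angry', 'cheese', 'wolf'] (min_width=17, slack=0)
Line 2: ['blackboard', 'yellow'] (min_width=17, slack=0)
Line 3: ['brick', 'who', 'page', 'to'] (min_width=17, slack=0)
Line 4: ['progress'] (min_width=8, slack=9)
Line 5: ['chemistry', 'by'] (min_width=12, slack=5)
Line 6: ['salty', 'algorithm'] (min_width=15, slack=2)
Line 7: ['python', 'childhood'] (min_width=16, slack=1)
Line 8: ['festival'] (min_width=8, slack=9)

Answer: |angry cheese wolf|
|blackboard yellow|
|brick who page to|
|progress         |
|chemistry      by|
|salty   algorithm|
|python  childhood|
|festival         |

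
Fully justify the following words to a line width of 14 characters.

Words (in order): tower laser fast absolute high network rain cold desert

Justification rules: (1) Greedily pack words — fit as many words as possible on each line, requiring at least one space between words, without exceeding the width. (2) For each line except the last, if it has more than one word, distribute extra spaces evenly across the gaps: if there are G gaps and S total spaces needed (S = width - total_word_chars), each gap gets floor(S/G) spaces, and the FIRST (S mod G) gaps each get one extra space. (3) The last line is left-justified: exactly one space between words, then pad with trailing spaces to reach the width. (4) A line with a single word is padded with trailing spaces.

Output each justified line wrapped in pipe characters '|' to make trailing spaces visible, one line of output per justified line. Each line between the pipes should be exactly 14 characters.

Answer: |tower    laser|
|fast  absolute|
|high   network|
|rain      cold|
|desert        |

Derivation:
Line 1: ['tower', 'laser'] (min_width=11, slack=3)
Line 2: ['fast', 'absolute'] (min_width=13, slack=1)
Line 3: ['high', 'network'] (min_width=12, slack=2)
Line 4: ['rain', 'cold'] (min_width=9, slack=5)
Line 5: ['desert'] (min_width=6, slack=8)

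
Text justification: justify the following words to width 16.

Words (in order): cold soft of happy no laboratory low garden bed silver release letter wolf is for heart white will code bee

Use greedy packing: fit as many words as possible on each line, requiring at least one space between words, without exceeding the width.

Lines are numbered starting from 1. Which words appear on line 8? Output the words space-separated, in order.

Answer: will code bee

Derivation:
Line 1: ['cold', 'soft', 'of'] (min_width=12, slack=4)
Line 2: ['happy', 'no'] (min_width=8, slack=8)
Line 3: ['laboratory', 'low'] (min_width=14, slack=2)
Line 4: ['garden', 'bed'] (min_width=10, slack=6)
Line 5: ['silver', 'release'] (min_width=14, slack=2)
Line 6: ['letter', 'wolf', 'is'] (min_width=14, slack=2)
Line 7: ['for', 'heart', 'white'] (min_width=15, slack=1)
Line 8: ['will', 'code', 'bee'] (min_width=13, slack=3)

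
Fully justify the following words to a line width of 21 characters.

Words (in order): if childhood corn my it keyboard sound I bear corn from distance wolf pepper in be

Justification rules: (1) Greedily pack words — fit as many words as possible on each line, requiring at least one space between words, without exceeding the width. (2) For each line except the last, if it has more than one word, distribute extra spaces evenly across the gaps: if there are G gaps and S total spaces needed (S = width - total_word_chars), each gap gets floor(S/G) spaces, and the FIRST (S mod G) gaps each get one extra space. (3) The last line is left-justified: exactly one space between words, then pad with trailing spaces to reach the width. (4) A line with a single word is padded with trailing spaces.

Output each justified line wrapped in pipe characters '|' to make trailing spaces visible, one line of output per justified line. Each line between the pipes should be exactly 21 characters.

Answer: |if  childhood corn my|
|it  keyboard  sound I|
|bear     corn    from|
|distance  wolf pepper|
|in be                |

Derivation:
Line 1: ['if', 'childhood', 'corn', 'my'] (min_width=20, slack=1)
Line 2: ['it', 'keyboard', 'sound', 'I'] (min_width=19, slack=2)
Line 3: ['bear', 'corn', 'from'] (min_width=14, slack=7)
Line 4: ['distance', 'wolf', 'pepper'] (min_width=20, slack=1)
Line 5: ['in', 'be'] (min_width=5, slack=16)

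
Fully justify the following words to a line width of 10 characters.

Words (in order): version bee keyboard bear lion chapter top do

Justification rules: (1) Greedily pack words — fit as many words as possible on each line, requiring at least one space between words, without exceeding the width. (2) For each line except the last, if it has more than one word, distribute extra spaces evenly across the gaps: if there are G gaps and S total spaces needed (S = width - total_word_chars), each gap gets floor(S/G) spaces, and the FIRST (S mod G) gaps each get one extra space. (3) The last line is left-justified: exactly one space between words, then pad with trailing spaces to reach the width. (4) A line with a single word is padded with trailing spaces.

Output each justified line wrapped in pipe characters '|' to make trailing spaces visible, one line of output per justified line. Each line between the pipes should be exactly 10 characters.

Answer: |version   |
|bee       |
|keyboard  |
|bear  lion|
|chapter   |
|top do    |

Derivation:
Line 1: ['version'] (min_width=7, slack=3)
Line 2: ['bee'] (min_width=3, slack=7)
Line 3: ['keyboard'] (min_width=8, slack=2)
Line 4: ['bear', 'lion'] (min_width=9, slack=1)
Line 5: ['chapter'] (min_width=7, slack=3)
Line 6: ['top', 'do'] (min_width=6, slack=4)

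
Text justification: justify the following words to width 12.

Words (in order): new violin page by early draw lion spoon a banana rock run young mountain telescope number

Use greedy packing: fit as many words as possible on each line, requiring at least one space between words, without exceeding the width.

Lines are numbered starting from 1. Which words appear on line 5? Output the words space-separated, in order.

Answer: banana rock

Derivation:
Line 1: ['new', 'violin'] (min_width=10, slack=2)
Line 2: ['page', 'by'] (min_width=7, slack=5)
Line 3: ['early', 'draw'] (min_width=10, slack=2)
Line 4: ['lion', 'spoon', 'a'] (min_width=12, slack=0)
Line 5: ['banana', 'rock'] (min_width=11, slack=1)
Line 6: ['run', 'young'] (min_width=9, slack=3)
Line 7: ['mountain'] (min_width=8, slack=4)
Line 8: ['telescope'] (min_width=9, slack=3)
Line 9: ['number'] (min_width=6, slack=6)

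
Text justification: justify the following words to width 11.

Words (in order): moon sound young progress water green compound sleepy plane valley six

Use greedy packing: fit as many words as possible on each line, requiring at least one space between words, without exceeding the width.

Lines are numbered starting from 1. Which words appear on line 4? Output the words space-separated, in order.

Answer: water green

Derivation:
Line 1: ['moon', 'sound'] (min_width=10, slack=1)
Line 2: ['young'] (min_width=5, slack=6)
Line 3: ['progress'] (min_width=8, slack=3)
Line 4: ['water', 'green'] (min_width=11, slack=0)
Line 5: ['compound'] (min_width=8, slack=3)
Line 6: ['sleepy'] (min_width=6, slack=5)
Line 7: ['plane'] (min_width=5, slack=6)
Line 8: ['valley', 'six'] (min_width=10, slack=1)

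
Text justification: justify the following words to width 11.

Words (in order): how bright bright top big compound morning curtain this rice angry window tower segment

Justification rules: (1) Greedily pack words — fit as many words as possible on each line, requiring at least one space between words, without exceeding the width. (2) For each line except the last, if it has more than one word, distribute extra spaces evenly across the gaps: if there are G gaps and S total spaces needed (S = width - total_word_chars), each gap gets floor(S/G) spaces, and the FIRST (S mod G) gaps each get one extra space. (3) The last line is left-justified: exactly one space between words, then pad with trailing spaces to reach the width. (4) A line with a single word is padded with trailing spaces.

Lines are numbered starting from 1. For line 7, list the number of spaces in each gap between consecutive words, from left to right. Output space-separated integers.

Line 1: ['how', 'bright'] (min_width=10, slack=1)
Line 2: ['bright', 'top'] (min_width=10, slack=1)
Line 3: ['big'] (min_width=3, slack=8)
Line 4: ['compound'] (min_width=8, slack=3)
Line 5: ['morning'] (min_width=7, slack=4)
Line 6: ['curtain'] (min_width=7, slack=4)
Line 7: ['this', 'rice'] (min_width=9, slack=2)
Line 8: ['angry'] (min_width=5, slack=6)
Line 9: ['window'] (min_width=6, slack=5)
Line 10: ['tower'] (min_width=5, slack=6)
Line 11: ['segment'] (min_width=7, slack=4)

Answer: 3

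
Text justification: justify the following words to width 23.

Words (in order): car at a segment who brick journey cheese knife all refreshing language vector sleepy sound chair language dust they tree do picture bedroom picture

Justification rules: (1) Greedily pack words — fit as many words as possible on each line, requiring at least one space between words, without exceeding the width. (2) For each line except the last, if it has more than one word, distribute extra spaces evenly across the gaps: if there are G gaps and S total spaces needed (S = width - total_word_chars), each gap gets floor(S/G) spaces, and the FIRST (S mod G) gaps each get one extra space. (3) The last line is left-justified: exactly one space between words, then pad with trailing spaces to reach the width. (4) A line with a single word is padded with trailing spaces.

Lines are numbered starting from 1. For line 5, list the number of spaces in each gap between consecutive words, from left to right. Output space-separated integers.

Line 1: ['car', 'at', 'a', 'segment', 'who'] (min_width=20, slack=3)
Line 2: ['brick', 'journey', 'cheese'] (min_width=20, slack=3)
Line 3: ['knife', 'all', 'refreshing'] (min_width=20, slack=3)
Line 4: ['language', 'vector', 'sleepy'] (min_width=22, slack=1)
Line 5: ['sound', 'chair', 'language'] (min_width=20, slack=3)
Line 6: ['dust', 'they', 'tree', 'do'] (min_width=17, slack=6)
Line 7: ['picture', 'bedroom', 'picture'] (min_width=23, slack=0)

Answer: 3 2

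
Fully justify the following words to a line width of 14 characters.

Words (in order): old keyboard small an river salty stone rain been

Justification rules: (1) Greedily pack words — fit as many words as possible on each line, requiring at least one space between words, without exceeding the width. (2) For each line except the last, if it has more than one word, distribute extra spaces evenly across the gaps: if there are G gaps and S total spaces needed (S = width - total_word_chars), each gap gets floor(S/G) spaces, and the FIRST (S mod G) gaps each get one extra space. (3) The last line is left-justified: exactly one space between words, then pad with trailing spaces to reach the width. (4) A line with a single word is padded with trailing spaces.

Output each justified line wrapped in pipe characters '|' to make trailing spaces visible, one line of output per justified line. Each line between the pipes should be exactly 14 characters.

Answer: |old   keyboard|
|small an river|
|salty    stone|
|rain been     |

Derivation:
Line 1: ['old', 'keyboard'] (min_width=12, slack=2)
Line 2: ['small', 'an', 'river'] (min_width=14, slack=0)
Line 3: ['salty', 'stone'] (min_width=11, slack=3)
Line 4: ['rain', 'been'] (min_width=9, slack=5)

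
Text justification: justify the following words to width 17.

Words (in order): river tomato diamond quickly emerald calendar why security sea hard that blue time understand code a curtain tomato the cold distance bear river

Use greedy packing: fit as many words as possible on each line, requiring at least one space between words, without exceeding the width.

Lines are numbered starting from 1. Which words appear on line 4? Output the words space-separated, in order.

Line 1: ['river', 'tomato'] (min_width=12, slack=5)
Line 2: ['diamond', 'quickly'] (min_width=15, slack=2)
Line 3: ['emerald', 'calendar'] (min_width=16, slack=1)
Line 4: ['why', 'security', 'sea'] (min_width=16, slack=1)
Line 5: ['hard', 'that', 'blue'] (min_width=14, slack=3)
Line 6: ['time', 'understand'] (min_width=15, slack=2)
Line 7: ['code', 'a', 'curtain'] (min_width=14, slack=3)
Line 8: ['tomato', 'the', 'cold'] (min_width=15, slack=2)
Line 9: ['distance', 'bear'] (min_width=13, slack=4)
Line 10: ['river'] (min_width=5, slack=12)

Answer: why security sea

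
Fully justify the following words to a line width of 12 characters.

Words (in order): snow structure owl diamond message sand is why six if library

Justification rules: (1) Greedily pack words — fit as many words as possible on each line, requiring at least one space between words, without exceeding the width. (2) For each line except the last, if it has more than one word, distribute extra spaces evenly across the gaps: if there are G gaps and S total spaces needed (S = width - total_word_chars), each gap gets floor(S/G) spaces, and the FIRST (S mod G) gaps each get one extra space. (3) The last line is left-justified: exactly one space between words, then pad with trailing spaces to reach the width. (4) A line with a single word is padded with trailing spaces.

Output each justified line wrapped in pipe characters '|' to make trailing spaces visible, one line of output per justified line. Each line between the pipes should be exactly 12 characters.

Answer: |snow        |
|structure   |
|owl  diamond|
|message sand|
|is  why  six|
|if library  |

Derivation:
Line 1: ['snow'] (min_width=4, slack=8)
Line 2: ['structure'] (min_width=9, slack=3)
Line 3: ['owl', 'diamond'] (min_width=11, slack=1)
Line 4: ['message', 'sand'] (min_width=12, slack=0)
Line 5: ['is', 'why', 'six'] (min_width=10, slack=2)
Line 6: ['if', 'library'] (min_width=10, slack=2)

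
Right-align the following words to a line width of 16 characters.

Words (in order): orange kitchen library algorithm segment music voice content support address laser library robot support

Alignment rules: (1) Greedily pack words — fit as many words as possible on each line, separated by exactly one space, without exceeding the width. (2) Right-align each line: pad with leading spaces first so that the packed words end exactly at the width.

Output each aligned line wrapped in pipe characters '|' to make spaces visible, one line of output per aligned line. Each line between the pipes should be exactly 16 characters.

Line 1: ['orange', 'kitchen'] (min_width=14, slack=2)
Line 2: ['library'] (min_width=7, slack=9)
Line 3: ['algorithm'] (min_width=9, slack=7)
Line 4: ['segment', 'music'] (min_width=13, slack=3)
Line 5: ['voice', 'content'] (min_width=13, slack=3)
Line 6: ['support', 'address'] (min_width=15, slack=1)
Line 7: ['laser', 'library'] (min_width=13, slack=3)
Line 8: ['robot', 'support'] (min_width=13, slack=3)

Answer: |  orange kitchen|
|         library|
|       algorithm|
|   segment music|
|   voice content|
| support address|
|   laser library|
|   robot support|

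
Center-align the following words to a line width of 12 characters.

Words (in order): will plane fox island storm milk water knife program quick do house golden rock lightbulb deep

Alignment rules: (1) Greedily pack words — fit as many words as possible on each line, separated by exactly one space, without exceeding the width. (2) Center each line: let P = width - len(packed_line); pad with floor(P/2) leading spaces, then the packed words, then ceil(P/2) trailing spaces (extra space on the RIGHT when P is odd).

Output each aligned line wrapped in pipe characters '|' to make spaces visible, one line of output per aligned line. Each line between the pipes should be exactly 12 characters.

Answer: | will plane |
| fox island |
| storm milk |
|water knife |
|  program   |
|  quick do  |
|house golden|
|    rock    |
| lightbulb  |
|    deep    |

Derivation:
Line 1: ['will', 'plane'] (min_width=10, slack=2)
Line 2: ['fox', 'island'] (min_width=10, slack=2)
Line 3: ['storm', 'milk'] (min_width=10, slack=2)
Line 4: ['water', 'knife'] (min_width=11, slack=1)
Line 5: ['program'] (min_width=7, slack=5)
Line 6: ['quick', 'do'] (min_width=8, slack=4)
Line 7: ['house', 'golden'] (min_width=12, slack=0)
Line 8: ['rock'] (min_width=4, slack=8)
Line 9: ['lightbulb'] (min_width=9, slack=3)
Line 10: ['deep'] (min_width=4, slack=8)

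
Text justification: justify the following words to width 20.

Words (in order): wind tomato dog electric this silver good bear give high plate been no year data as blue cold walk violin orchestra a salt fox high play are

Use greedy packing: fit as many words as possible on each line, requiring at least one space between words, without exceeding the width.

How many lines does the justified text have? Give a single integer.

Line 1: ['wind', 'tomato', 'dog'] (min_width=15, slack=5)
Line 2: ['electric', 'this', 'silver'] (min_width=20, slack=0)
Line 3: ['good', 'bear', 'give', 'high'] (min_width=19, slack=1)
Line 4: ['plate', 'been', 'no', 'year'] (min_width=18, slack=2)
Line 5: ['data', 'as', 'blue', 'cold'] (min_width=17, slack=3)
Line 6: ['walk', 'violin'] (min_width=11, slack=9)
Line 7: ['orchestra', 'a', 'salt', 'fox'] (min_width=20, slack=0)
Line 8: ['high', 'play', 'are'] (min_width=13, slack=7)
Total lines: 8

Answer: 8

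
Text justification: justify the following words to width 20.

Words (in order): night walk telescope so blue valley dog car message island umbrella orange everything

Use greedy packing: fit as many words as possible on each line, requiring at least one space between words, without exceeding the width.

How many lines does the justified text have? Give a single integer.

Line 1: ['night', 'walk', 'telescope'] (min_width=20, slack=0)
Line 2: ['so', 'blue', 'valley', 'dog'] (min_width=18, slack=2)
Line 3: ['car', 'message', 'island'] (min_width=18, slack=2)
Line 4: ['umbrella', 'orange'] (min_width=15, slack=5)
Line 5: ['everything'] (min_width=10, slack=10)
Total lines: 5

Answer: 5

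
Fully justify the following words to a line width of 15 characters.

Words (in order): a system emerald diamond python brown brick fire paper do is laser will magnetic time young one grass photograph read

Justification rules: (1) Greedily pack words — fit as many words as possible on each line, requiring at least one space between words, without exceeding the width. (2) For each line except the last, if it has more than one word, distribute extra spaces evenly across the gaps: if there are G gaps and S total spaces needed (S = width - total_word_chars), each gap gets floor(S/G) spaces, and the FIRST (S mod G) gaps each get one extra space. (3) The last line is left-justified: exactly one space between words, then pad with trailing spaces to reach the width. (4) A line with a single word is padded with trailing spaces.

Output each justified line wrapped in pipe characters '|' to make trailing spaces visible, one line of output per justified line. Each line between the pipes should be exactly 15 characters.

Answer: |a        system|
|emerald diamond|
|python    brown|
|brick      fire|
|paper   do   is|
|laser      will|
|magnetic   time|
|young one grass|
|photograph read|

Derivation:
Line 1: ['a', 'system'] (min_width=8, slack=7)
Line 2: ['emerald', 'diamond'] (min_width=15, slack=0)
Line 3: ['python', 'brown'] (min_width=12, slack=3)
Line 4: ['brick', 'fire'] (min_width=10, slack=5)
Line 5: ['paper', 'do', 'is'] (min_width=11, slack=4)
Line 6: ['laser', 'will'] (min_width=10, slack=5)
Line 7: ['magnetic', 'time'] (min_width=13, slack=2)
Line 8: ['young', 'one', 'grass'] (min_width=15, slack=0)
Line 9: ['photograph', 'read'] (min_width=15, slack=0)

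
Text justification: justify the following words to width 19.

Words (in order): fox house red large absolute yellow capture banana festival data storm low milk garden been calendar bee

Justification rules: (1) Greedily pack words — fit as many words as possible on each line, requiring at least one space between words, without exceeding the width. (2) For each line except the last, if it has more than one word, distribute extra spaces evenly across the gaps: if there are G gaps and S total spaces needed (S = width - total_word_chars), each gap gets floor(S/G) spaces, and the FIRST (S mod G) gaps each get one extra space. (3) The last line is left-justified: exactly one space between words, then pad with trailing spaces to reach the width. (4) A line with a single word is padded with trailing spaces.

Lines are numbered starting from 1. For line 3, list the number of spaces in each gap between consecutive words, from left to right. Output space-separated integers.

Line 1: ['fox', 'house', 'red', 'large'] (min_width=19, slack=0)
Line 2: ['absolute', 'yellow'] (min_width=15, slack=4)
Line 3: ['capture', 'banana'] (min_width=14, slack=5)
Line 4: ['festival', 'data', 'storm'] (min_width=19, slack=0)
Line 5: ['low', 'milk', 'garden'] (min_width=15, slack=4)
Line 6: ['been', 'calendar', 'bee'] (min_width=17, slack=2)

Answer: 6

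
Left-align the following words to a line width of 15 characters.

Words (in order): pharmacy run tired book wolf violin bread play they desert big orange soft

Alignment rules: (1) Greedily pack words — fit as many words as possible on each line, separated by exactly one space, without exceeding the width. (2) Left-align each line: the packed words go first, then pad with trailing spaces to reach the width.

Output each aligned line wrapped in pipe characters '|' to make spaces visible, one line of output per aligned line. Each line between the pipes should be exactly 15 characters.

Line 1: ['pharmacy', 'run'] (min_width=12, slack=3)
Line 2: ['tired', 'book', 'wolf'] (min_width=15, slack=0)
Line 3: ['violin', 'bread'] (min_width=12, slack=3)
Line 4: ['play', 'they'] (min_width=9, slack=6)
Line 5: ['desert', 'big'] (min_width=10, slack=5)
Line 6: ['orange', 'soft'] (min_width=11, slack=4)

Answer: |pharmacy run   |
|tired book wolf|
|violin bread   |
|play they      |
|desert big     |
|orange soft    |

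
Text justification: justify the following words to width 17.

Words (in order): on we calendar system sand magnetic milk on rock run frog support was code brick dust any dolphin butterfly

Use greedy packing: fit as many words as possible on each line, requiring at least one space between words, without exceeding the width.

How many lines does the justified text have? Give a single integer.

Line 1: ['on', 'we', 'calendar'] (min_width=14, slack=3)
Line 2: ['system', 'sand'] (min_width=11, slack=6)
Line 3: ['magnetic', 'milk', 'on'] (min_width=16, slack=1)
Line 4: ['rock', 'run', 'frog'] (min_width=13, slack=4)
Line 5: ['support', 'was', 'code'] (min_width=16, slack=1)
Line 6: ['brick', 'dust', 'any'] (min_width=14, slack=3)
Line 7: ['dolphin', 'butterfly'] (min_width=17, slack=0)
Total lines: 7

Answer: 7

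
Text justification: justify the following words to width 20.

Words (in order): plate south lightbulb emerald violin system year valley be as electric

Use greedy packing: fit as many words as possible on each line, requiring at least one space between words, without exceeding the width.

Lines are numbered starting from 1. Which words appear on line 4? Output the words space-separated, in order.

Line 1: ['plate', 'south'] (min_width=11, slack=9)
Line 2: ['lightbulb', 'emerald'] (min_width=17, slack=3)
Line 3: ['violin', 'system', 'year'] (min_width=18, slack=2)
Line 4: ['valley', 'be', 'as'] (min_width=12, slack=8)
Line 5: ['electric'] (min_width=8, slack=12)

Answer: valley be as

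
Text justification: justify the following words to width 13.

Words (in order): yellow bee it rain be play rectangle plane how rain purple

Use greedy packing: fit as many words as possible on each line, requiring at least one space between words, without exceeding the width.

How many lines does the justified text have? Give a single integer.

Answer: 5

Derivation:
Line 1: ['yellow', 'bee', 'it'] (min_width=13, slack=0)
Line 2: ['rain', 'be', 'play'] (min_width=12, slack=1)
Line 3: ['rectangle'] (min_width=9, slack=4)
Line 4: ['plane', 'how'] (min_width=9, slack=4)
Line 5: ['rain', 'purple'] (min_width=11, slack=2)
Total lines: 5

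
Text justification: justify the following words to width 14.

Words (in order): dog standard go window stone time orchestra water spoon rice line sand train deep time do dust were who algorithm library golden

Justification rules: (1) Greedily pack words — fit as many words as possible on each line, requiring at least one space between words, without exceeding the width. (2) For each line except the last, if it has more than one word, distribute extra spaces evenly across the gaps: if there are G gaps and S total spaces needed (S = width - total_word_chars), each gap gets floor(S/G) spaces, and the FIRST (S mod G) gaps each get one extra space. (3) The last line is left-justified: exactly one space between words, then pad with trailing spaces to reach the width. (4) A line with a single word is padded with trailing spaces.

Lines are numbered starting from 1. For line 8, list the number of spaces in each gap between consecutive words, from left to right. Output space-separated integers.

Line 1: ['dog', 'standard'] (min_width=12, slack=2)
Line 2: ['go', 'window'] (min_width=9, slack=5)
Line 3: ['stone', 'time'] (min_width=10, slack=4)
Line 4: ['orchestra'] (min_width=9, slack=5)
Line 5: ['water', 'spoon'] (min_width=11, slack=3)
Line 6: ['rice', 'line', 'sand'] (min_width=14, slack=0)
Line 7: ['train', 'deep'] (min_width=10, slack=4)
Line 8: ['time', 'do', 'dust'] (min_width=12, slack=2)
Line 9: ['were', 'who'] (min_width=8, slack=6)
Line 10: ['algorithm'] (min_width=9, slack=5)
Line 11: ['library', 'golden'] (min_width=14, slack=0)

Answer: 2 2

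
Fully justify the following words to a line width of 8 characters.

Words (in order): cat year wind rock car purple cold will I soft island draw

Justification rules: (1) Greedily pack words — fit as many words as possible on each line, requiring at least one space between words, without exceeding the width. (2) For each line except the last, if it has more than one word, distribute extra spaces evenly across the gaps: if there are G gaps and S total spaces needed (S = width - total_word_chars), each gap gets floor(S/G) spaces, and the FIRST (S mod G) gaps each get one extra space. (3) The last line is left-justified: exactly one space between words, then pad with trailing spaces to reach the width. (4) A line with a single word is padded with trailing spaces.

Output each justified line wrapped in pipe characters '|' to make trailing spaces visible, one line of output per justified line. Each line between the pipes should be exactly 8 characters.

Line 1: ['cat', 'year'] (min_width=8, slack=0)
Line 2: ['wind'] (min_width=4, slack=4)
Line 3: ['rock', 'car'] (min_width=8, slack=0)
Line 4: ['purple'] (min_width=6, slack=2)
Line 5: ['cold'] (min_width=4, slack=4)
Line 6: ['will', 'I'] (min_width=6, slack=2)
Line 7: ['soft'] (min_width=4, slack=4)
Line 8: ['island'] (min_width=6, slack=2)
Line 9: ['draw'] (min_width=4, slack=4)

Answer: |cat year|
|wind    |
|rock car|
|purple  |
|cold    |
|will   I|
|soft    |
|island  |
|draw    |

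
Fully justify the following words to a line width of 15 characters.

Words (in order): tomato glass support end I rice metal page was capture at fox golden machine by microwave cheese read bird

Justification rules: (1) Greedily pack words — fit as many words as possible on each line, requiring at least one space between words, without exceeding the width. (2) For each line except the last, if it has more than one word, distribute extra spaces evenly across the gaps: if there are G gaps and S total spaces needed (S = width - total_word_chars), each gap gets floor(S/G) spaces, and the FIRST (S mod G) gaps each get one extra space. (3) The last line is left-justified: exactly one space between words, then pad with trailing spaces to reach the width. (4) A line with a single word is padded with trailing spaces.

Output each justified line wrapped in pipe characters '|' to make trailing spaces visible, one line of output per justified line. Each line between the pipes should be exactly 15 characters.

Line 1: ['tomato', 'glass'] (min_width=12, slack=3)
Line 2: ['support', 'end', 'I'] (min_width=13, slack=2)
Line 3: ['rice', 'metal', 'page'] (min_width=15, slack=0)
Line 4: ['was', 'capture', 'at'] (min_width=14, slack=1)
Line 5: ['fox', 'golden'] (min_width=10, slack=5)
Line 6: ['machine', 'by'] (min_width=10, slack=5)
Line 7: ['microwave'] (min_width=9, slack=6)
Line 8: ['cheese', 'read'] (min_width=11, slack=4)
Line 9: ['bird'] (min_width=4, slack=11)

Answer: |tomato    glass|
|support  end  I|
|rice metal page|
|was  capture at|
|fox      golden|
|machine      by|
|microwave      |
|cheese     read|
|bird           |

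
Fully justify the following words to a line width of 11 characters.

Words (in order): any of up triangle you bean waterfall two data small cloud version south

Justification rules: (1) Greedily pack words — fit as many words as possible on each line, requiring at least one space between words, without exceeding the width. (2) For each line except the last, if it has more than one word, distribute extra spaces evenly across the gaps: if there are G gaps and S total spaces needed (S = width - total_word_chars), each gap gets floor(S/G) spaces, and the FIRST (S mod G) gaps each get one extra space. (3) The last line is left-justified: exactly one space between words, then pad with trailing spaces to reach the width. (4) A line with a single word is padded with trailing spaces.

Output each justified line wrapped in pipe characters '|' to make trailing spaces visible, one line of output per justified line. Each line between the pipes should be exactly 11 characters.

Answer: |any  of  up|
|triangle   |
|you    bean|
|waterfall  |
|two    data|
|small cloud|
|version    |
|south      |

Derivation:
Line 1: ['any', 'of', 'up'] (min_width=9, slack=2)
Line 2: ['triangle'] (min_width=8, slack=3)
Line 3: ['you', 'bean'] (min_width=8, slack=3)
Line 4: ['waterfall'] (min_width=9, slack=2)
Line 5: ['two', 'data'] (min_width=8, slack=3)
Line 6: ['small', 'cloud'] (min_width=11, slack=0)
Line 7: ['version'] (min_width=7, slack=4)
Line 8: ['south'] (min_width=5, slack=6)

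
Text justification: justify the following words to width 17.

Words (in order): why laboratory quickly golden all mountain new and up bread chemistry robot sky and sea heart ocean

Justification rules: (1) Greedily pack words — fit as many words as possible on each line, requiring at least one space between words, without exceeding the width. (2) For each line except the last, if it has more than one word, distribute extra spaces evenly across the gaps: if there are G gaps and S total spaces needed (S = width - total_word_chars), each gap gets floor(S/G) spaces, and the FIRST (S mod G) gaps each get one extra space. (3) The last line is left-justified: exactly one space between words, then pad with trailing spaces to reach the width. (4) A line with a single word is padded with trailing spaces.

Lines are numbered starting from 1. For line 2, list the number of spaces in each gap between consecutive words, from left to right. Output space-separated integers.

Line 1: ['why', 'laboratory'] (min_width=14, slack=3)
Line 2: ['quickly', 'golden'] (min_width=14, slack=3)
Line 3: ['all', 'mountain', 'new'] (min_width=16, slack=1)
Line 4: ['and', 'up', 'bread'] (min_width=12, slack=5)
Line 5: ['chemistry', 'robot'] (min_width=15, slack=2)
Line 6: ['sky', 'and', 'sea', 'heart'] (min_width=17, slack=0)
Line 7: ['ocean'] (min_width=5, slack=12)

Answer: 4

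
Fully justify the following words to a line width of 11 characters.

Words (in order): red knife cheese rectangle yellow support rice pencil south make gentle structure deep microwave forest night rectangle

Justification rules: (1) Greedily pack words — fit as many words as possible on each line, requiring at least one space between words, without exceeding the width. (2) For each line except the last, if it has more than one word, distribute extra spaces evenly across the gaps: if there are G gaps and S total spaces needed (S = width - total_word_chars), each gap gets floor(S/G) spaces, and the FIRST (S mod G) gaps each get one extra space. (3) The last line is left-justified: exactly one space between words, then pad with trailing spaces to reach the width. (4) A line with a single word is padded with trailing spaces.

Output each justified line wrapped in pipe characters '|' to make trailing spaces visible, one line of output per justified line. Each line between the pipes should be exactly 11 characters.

Line 1: ['red', 'knife'] (min_width=9, slack=2)
Line 2: ['cheese'] (min_width=6, slack=5)
Line 3: ['rectangle'] (min_width=9, slack=2)
Line 4: ['yellow'] (min_width=6, slack=5)
Line 5: ['support'] (min_width=7, slack=4)
Line 6: ['rice', 'pencil'] (min_width=11, slack=0)
Line 7: ['south', 'make'] (min_width=10, slack=1)
Line 8: ['gentle'] (min_width=6, slack=5)
Line 9: ['structure'] (min_width=9, slack=2)
Line 10: ['deep'] (min_width=4, slack=7)
Line 11: ['microwave'] (min_width=9, slack=2)
Line 12: ['forest'] (min_width=6, slack=5)
Line 13: ['night'] (min_width=5, slack=6)
Line 14: ['rectangle'] (min_width=9, slack=2)

Answer: |red   knife|
|cheese     |
|rectangle  |
|yellow     |
|support    |
|rice pencil|
|south  make|
|gentle     |
|structure  |
|deep       |
|microwave  |
|forest     |
|night      |
|rectangle  |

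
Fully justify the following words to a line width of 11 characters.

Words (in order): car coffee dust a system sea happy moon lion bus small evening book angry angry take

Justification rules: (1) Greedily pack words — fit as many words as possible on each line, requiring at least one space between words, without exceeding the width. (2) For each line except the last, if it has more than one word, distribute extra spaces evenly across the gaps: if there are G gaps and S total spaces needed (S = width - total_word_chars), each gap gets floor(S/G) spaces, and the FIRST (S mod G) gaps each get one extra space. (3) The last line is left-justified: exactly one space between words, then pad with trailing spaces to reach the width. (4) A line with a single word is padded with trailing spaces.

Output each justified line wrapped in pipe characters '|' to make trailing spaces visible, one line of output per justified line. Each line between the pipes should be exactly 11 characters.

Answer: |car  coffee|
|dust      a|
|system  sea|
|happy  moon|
|lion    bus|
|small      |
|evening    |
|book  angry|
|angry take |

Derivation:
Line 1: ['car', 'coffee'] (min_width=10, slack=1)
Line 2: ['dust', 'a'] (min_width=6, slack=5)
Line 3: ['system', 'sea'] (min_width=10, slack=1)
Line 4: ['happy', 'moon'] (min_width=10, slack=1)
Line 5: ['lion', 'bus'] (min_width=8, slack=3)
Line 6: ['small'] (min_width=5, slack=6)
Line 7: ['evening'] (min_width=7, slack=4)
Line 8: ['book', 'angry'] (min_width=10, slack=1)
Line 9: ['angry', 'take'] (min_width=10, slack=1)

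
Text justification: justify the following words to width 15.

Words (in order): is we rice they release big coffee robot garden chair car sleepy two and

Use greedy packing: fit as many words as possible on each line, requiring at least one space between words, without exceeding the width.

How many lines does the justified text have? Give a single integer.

Line 1: ['is', 'we', 'rice', 'they'] (min_width=15, slack=0)
Line 2: ['release', 'big'] (min_width=11, slack=4)
Line 3: ['coffee', 'robot'] (min_width=12, slack=3)
Line 4: ['garden', 'chair'] (min_width=12, slack=3)
Line 5: ['car', 'sleepy', 'two'] (min_width=14, slack=1)
Line 6: ['and'] (min_width=3, slack=12)
Total lines: 6

Answer: 6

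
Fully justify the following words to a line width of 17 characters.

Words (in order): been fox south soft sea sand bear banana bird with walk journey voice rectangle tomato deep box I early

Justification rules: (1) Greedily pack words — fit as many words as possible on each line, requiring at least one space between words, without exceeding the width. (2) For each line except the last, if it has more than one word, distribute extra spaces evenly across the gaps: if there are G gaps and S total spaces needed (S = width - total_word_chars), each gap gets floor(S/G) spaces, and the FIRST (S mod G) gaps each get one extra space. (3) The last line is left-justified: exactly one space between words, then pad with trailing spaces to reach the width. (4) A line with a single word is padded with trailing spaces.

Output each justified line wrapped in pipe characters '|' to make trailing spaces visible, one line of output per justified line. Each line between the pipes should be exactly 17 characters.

Answer: |been   fox  south|
|soft   sea   sand|
|bear  banana bird|
|with walk journey|
|voice   rectangle|
|tomato deep box I|
|early            |

Derivation:
Line 1: ['been', 'fox', 'south'] (min_width=14, slack=3)
Line 2: ['soft', 'sea', 'sand'] (min_width=13, slack=4)
Line 3: ['bear', 'banana', 'bird'] (min_width=16, slack=1)
Line 4: ['with', 'walk', 'journey'] (min_width=17, slack=0)
Line 5: ['voice', 'rectangle'] (min_width=15, slack=2)
Line 6: ['tomato', 'deep', 'box', 'I'] (min_width=17, slack=0)
Line 7: ['early'] (min_width=5, slack=12)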